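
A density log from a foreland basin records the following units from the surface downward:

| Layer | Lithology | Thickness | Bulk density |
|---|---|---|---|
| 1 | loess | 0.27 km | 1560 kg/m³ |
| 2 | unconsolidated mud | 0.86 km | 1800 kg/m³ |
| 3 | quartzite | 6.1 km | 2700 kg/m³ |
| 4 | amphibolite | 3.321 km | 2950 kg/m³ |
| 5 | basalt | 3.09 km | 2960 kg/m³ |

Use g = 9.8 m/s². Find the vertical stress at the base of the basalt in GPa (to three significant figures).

0.366 GPa

loess: 1560 kg/m³ × 9.8 m/s² × 270 m = 4.128×10^6 Pa = 4.128×10^-3 GPa
unconsolidated mud: 1800 kg/m³ × 9.8 m/s² × 860 m = 1.517×10^7 Pa = 0.01517 GPa
quartzite: 2700 kg/m³ × 9.8 m/s² × 6100 m = 1.614×10^8 Pa = 0.1614 GPa
amphibolite: 2950 kg/m³ × 9.8 m/s² × 3321 m = 9.601×10^7 Pa = 0.09601 GPa
basalt: 2960 kg/m³ × 9.8 m/s² × 3090 m = 8.963×10^7 Pa = 0.08963 GPa
Total = 4.128×10^-3 + 0.01517 + 0.1614 + 0.09601 + 0.08963 = 0.36635 GPa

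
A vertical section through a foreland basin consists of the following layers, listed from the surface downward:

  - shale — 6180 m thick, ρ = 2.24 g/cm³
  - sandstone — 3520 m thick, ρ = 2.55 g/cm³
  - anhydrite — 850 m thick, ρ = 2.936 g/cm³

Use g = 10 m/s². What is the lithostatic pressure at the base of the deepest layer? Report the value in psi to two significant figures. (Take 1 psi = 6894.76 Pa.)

shale: 2240 kg/m³ × 10 m/s² × 6180 m = 1.384×10^8 Pa = 20078 psi
sandstone: 2550 kg/m³ × 10 m/s² × 3520 m = 8.976×10^7 Pa = 13019 psi
anhydrite: 2936 kg/m³ × 10 m/s² × 850 m = 2.496×10^7 Pa = 3620 psi
Total = 20078 + 13019 + 3620 = 36716 psi

37000 psi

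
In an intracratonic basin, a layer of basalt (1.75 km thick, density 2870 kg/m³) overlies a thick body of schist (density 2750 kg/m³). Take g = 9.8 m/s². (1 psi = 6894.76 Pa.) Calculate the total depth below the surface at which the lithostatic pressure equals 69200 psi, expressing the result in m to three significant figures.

17600 m

Pressure at base of upper layers: 2870×9.8×1750 = 4.922×10^7 Pa = 7139 psi
Remaining pressure to be supplied by schist: 4.771×10^8 − 4.922×10^7 = 4.279×10^8 Pa
Additional depth in schist = 4.279×10^8 Pa / (2750 kg/m³ × 9.8 m/s²) = 15877 m
Total depth = 1750 m + 15877 m = 17627 m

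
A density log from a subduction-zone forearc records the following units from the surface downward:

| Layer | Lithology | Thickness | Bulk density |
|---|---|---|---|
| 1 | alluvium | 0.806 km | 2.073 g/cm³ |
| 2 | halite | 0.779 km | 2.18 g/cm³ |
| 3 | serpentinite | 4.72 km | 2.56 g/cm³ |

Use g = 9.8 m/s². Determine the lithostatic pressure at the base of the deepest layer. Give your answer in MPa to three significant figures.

151 MPa

alluvium: 2073 kg/m³ × 9.8 m/s² × 806 m = 1.637×10^7 Pa = 16.37 MPa
halite: 2180 kg/m³ × 9.8 m/s² × 779 m = 1.664×10^7 Pa = 16.64 MPa
serpentinite: 2560 kg/m³ × 9.8 m/s² × 4720 m = 1.184×10^8 Pa = 118.4 MPa
Total = 16.37 + 16.64 + 118.4 = 151.43 MPa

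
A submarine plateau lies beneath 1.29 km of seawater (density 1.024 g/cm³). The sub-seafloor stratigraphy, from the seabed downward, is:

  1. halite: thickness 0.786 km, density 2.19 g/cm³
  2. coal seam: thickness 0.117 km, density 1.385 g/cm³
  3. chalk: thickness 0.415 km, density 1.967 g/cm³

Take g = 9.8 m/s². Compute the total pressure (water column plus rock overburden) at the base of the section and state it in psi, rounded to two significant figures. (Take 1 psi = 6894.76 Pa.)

seawater: 1024 kg/m³ × 9.8 m/s² × 1290 m = 1.295×10^7 Pa = 1878 psi
halite: 2190 kg/m³ × 9.8 m/s² × 786 m = 1.687×10^7 Pa = 2447 psi
coal seam: 1385 kg/m³ × 9.8 m/s² × 117 m = 1.588×10^6 Pa = 230.3 psi
chalk: 1967 kg/m³ × 9.8 m/s² × 415 m = 8.000×10^6 Pa = 1160 psi
Total = 1878 + 2447 + 230.3 + 1160 = 5714.8 psi

5700 psi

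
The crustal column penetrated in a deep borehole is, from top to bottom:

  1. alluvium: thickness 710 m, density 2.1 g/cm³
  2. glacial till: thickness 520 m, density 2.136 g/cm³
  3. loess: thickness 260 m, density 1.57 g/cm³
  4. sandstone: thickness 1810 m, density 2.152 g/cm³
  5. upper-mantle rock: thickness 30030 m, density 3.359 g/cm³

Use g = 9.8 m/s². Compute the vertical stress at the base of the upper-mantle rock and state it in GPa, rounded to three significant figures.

1.06 GPa

alluvium: 2100 kg/m³ × 9.8 m/s² × 710 m = 1.461×10^7 Pa = 0.01461 GPa
glacial till: 2136 kg/m³ × 9.8 m/s² × 520 m = 1.089×10^7 Pa = 0.01089 GPa
loess: 1570 kg/m³ × 9.8 m/s² × 260 m = 4.000×10^6 Pa = 4.000×10^-3 GPa
sandstone: 2152 kg/m³ × 9.8 m/s² × 1810 m = 3.817×10^7 Pa = 0.03817 GPa
upper-mantle rock: 3359 kg/m³ × 9.8 m/s² × 30030 m = 9.885×10^8 Pa = 0.9885 GPa
Total = 0.01461 + 0.01089 + 4.000×10^-3 + 0.03817 + 0.9885 = 1.0562 GPa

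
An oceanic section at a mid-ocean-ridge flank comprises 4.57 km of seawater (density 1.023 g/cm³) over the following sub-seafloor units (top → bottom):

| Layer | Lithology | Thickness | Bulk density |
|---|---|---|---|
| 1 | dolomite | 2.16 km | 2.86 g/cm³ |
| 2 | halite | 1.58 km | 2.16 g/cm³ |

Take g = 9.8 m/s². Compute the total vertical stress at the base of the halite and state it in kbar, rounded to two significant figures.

seawater: 1023 kg/m³ × 9.8 m/s² × 4570 m = 4.582×10^7 Pa = 0.4582 kbar
dolomite: 2860 kg/m³ × 9.8 m/s² × 2160 m = 6.054×10^7 Pa = 0.6054 kbar
halite: 2160 kg/m³ × 9.8 m/s² × 1580 m = 3.345×10^7 Pa = 0.3345 kbar
Total = 0.4582 + 0.6054 + 0.3345 = 1.3980 kbar

1.4 kbar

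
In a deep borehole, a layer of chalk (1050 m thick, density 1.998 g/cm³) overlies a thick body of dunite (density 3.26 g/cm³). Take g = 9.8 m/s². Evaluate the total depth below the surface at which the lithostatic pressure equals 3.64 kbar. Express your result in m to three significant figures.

Pressure at base of upper layers: 1998×9.8×1050 = 2.056×10^7 Pa = 0.2056 kbar
Remaining pressure to be supplied by dunite: 3.640×10^8 − 2.056×10^7 = 3.434×10^8 Pa
Additional depth in dunite = 3.434×10^8 Pa / (3260 kg/m³ × 9.8 m/s²) = 10750 m
Total depth = 1050 m + 10750 m = 11800 m

11800 m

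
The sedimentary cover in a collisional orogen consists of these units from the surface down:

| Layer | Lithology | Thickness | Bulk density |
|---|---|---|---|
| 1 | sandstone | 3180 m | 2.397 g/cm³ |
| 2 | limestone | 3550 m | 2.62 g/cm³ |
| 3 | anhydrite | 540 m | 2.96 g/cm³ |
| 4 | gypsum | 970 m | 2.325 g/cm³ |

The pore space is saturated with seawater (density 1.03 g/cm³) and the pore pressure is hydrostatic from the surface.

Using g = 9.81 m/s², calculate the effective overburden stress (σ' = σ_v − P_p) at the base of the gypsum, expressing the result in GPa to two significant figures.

Overburden (lithostatic) stress σ_v:
sandstone: 2397 kg/m³ × 9.81 m/s² × 3180 m = 7.478×10^7 Pa = 74.78 MPa
limestone: 2620 kg/m³ × 9.81 m/s² × 3550 m = 9.124×10^7 Pa = 91.24 MPa
anhydrite: 2960 kg/m³ × 9.81 m/s² × 540 m = 1.568×10^7 Pa = 15.68 MPa
gypsum: 2325 kg/m³ × 9.81 m/s² × 970 m = 2.212×10^7 Pa = 22.12 MPa
Total = 74.78 + 91.24 + 15.68 + 22.12 = 203.82 MPa
Pore pressure P_p = 1030 kg/m³ × 9.81 m/s² × 8240 m = 8.326×10^7 Pa = 83.26 MPa
Effective stress σ' = σ_v − P_p = 203.8 − 83.26 = 120.56 MPa = 0.12056 GPa

0.12 GPa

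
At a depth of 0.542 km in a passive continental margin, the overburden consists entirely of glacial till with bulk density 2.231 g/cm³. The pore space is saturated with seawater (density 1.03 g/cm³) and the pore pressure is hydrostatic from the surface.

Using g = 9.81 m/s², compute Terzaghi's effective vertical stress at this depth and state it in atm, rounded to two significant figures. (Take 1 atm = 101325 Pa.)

63 atm

Overburden (lithostatic) stress σ_v:
glacial till: 2231 kg/m³ × 9.81 m/s² × 542 m = 1.186×10^7 Pa = 11.86 MPa
Pore pressure P_p = 1030 kg/m³ × 9.81 m/s² × 542 m = 5.477×10^6 Pa = 5.477 MPa
Effective stress σ' = σ_v − P_p = 11.86 − 5.477 = 6.3857 MPa = 63.022 atm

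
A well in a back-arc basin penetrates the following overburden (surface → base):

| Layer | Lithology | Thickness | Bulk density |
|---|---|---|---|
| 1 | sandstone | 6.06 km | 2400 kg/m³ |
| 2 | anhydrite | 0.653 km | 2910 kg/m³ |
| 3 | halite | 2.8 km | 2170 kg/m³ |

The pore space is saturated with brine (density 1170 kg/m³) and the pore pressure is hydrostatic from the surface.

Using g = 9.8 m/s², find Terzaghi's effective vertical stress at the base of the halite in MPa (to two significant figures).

110 MPa

Overburden (lithostatic) stress σ_v:
sandstone: 2400 kg/m³ × 9.8 m/s² × 6060 m = 1.425×10^8 Pa = 142.5 MPa
anhydrite: 2910 kg/m³ × 9.8 m/s² × 653 m = 1.862×10^7 Pa = 18.62 MPa
halite: 2170 kg/m³ × 9.8 m/s² × 2800 m = 5.954×10^7 Pa = 59.54 MPa
Total = 142.5 + 18.62 + 59.54 = 220.70 MPa
Pore pressure P_p = 1170 kg/m³ × 9.8 m/s² × 9513 m = 1.091×10^8 Pa = 109.1 MPa
Effective stress σ' = σ_v − P_p = 220.7 − 109.1 = 111.62 MPa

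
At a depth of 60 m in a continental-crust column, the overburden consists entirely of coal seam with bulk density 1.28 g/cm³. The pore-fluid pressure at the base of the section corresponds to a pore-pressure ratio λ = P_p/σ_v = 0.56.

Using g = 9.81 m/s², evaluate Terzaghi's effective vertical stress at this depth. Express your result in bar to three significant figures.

3.31 bar

Overburden (lithostatic) stress σ_v:
coal seam: 1280 kg/m³ × 9.81 m/s² × 60 m = 7.534×10^5 Pa = 0.7534 MPa
Pore pressure P_p = λ·σ_v = 0.56 × 0.7534 MPa = 0.4219 MPa
Effective stress σ' = σ_v − P_p = 0.7534 − 0.4219 = 0.33150 MPa = 3.3150 bar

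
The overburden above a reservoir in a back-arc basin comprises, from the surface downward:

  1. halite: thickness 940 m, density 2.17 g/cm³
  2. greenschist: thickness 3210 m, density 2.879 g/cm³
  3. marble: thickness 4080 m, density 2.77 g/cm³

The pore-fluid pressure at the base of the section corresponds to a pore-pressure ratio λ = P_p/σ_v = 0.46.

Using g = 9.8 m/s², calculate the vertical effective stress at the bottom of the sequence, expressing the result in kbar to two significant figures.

Overburden (lithostatic) stress σ_v:
halite: 2170 kg/m³ × 9.8 m/s² × 940 m = 1.999×10^7 Pa = 19.99 MPa
greenschist: 2879 kg/m³ × 9.8 m/s² × 3210 m = 9.057×10^7 Pa = 90.57 MPa
marble: 2770 kg/m³ × 9.8 m/s² × 4080 m = 1.108×10^8 Pa = 110.8 MPa
Total = 19.99 + 90.57 + 110.8 = 221.31 MPa
Pore pressure P_p = λ·σ_v = 0.46 × 221.3 MPa = 101.8 MPa
Effective stress σ' = σ_v − P_p = 221.3 − 101.8 = 119.51 MPa = 1.1951 kbar

1.2 kbar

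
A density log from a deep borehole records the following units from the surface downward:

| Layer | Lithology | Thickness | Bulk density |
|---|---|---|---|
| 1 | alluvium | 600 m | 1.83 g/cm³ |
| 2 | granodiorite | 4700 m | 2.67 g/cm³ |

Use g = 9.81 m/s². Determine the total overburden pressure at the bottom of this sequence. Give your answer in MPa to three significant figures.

alluvium: 1830 kg/m³ × 9.81 m/s² × 600 m = 1.077×10^7 Pa = 10.77 MPa
granodiorite: 2670 kg/m³ × 9.81 m/s² × 4700 m = 1.231×10^8 Pa = 123.1 MPa
Total = 10.77 + 123.1 = 133.88 MPa

134 MPa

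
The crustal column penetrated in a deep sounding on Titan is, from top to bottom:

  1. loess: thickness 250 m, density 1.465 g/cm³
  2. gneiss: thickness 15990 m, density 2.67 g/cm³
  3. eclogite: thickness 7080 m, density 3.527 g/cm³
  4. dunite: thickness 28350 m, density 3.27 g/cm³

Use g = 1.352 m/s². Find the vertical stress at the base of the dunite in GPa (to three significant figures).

loess: 1465 kg/m³ × 1.352 m/s² × 250 m = 4.952×10^5 Pa = 4.952×10^-4 GPa
gneiss: 2670 kg/m³ × 1.352 m/s² × 15990 m = 5.772×10^7 Pa = 0.05772 GPa
eclogite: 3527 kg/m³ × 1.352 m/s² × 7080 m = 3.376×10^7 Pa = 0.03376 GPa
dunite: 3270 kg/m³ × 1.352 m/s² × 28350 m = 1.253×10^8 Pa = 0.1253 GPa
Total = 4.952×10^-4 + 0.05772 + 0.03376 + 0.1253 = 0.21731 GPa

0.217 GPa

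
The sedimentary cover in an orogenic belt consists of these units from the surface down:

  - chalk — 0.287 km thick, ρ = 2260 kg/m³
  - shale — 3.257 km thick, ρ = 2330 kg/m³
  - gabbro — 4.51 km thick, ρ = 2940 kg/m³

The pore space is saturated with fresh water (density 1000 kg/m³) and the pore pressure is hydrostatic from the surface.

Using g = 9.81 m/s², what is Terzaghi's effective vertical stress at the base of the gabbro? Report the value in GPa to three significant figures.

0.132 GPa

Overburden (lithostatic) stress σ_v:
chalk: 2260 kg/m³ × 9.81 m/s² × 287 m = 6.363×10^6 Pa = 6.363 MPa
shale: 2330 kg/m³ × 9.81 m/s² × 3257 m = 7.445×10^7 Pa = 74.45 MPa
gabbro: 2940 kg/m³ × 9.81 m/s² × 4510 m = 1.301×10^8 Pa = 130.1 MPa
Total = 6.363 + 74.45 + 130.1 = 210.88 MPa
Pore pressure P_p = 1000 kg/m³ × 9.81 m/s² × 8054 m = 7.901×10^7 Pa = 79.01 MPa
Effective stress σ' = σ_v − P_p = 210.9 − 79.01 = 131.87 MPa = 0.13187 GPa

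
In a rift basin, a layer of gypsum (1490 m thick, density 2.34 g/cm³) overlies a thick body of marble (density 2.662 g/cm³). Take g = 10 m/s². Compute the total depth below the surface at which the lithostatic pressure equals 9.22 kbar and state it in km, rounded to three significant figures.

34.8 km

Pressure at base of upper layers: 2340×10×1490 = 3.487×10^7 Pa = 0.3487 kbar
Remaining pressure to be supplied by marble: 9.220×10^8 − 3.487×10^7 = 8.871×10^8 Pa
Additional depth in marble = 8.871×10^8 Pa / (2662 kg/m³ × 10 m/s²) = 33326 m
Total depth = 1490 m + 33326 m = 34816 m
= 34.816 km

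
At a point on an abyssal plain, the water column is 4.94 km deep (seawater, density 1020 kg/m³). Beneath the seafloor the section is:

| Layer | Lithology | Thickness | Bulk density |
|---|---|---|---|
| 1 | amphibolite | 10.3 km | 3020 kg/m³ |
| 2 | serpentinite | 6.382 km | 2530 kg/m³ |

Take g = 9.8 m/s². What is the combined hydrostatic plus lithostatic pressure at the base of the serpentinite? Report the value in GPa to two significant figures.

seawater: 1020 kg/m³ × 9.8 m/s² × 4940 m = 4.938×10^7 Pa = 0.04938 GPa
amphibolite: 3020 kg/m³ × 9.8 m/s² × 10300 m = 3.048×10^8 Pa = 0.3048 GPa
serpentinite: 2530 kg/m³ × 9.8 m/s² × 6382 m = 1.582×10^8 Pa = 0.1582 GPa
Total = 0.04938 + 0.3048 + 0.1582 = 0.51245 GPa

0.51 GPa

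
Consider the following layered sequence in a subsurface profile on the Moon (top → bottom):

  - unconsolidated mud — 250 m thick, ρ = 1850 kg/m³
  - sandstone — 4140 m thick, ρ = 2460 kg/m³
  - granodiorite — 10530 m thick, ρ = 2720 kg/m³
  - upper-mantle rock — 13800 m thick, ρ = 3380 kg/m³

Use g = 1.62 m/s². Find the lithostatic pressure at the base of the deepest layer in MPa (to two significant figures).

140 MPa

unconsolidated mud: 1850 kg/m³ × 1.62 m/s² × 250 m = 7.492×10^5 Pa = 0.7492 MPa
sandstone: 2460 kg/m³ × 1.62 m/s² × 4140 m = 1.650×10^7 Pa = 16.50 MPa
granodiorite: 2720 kg/m³ × 1.62 m/s² × 10530 m = 4.640×10^7 Pa = 46.40 MPa
upper-mantle rock: 3380 kg/m³ × 1.62 m/s² × 13800 m = 7.556×10^7 Pa = 75.56 MPa
Total = 0.7492 + 16.50 + 46.40 + 75.56 = 139.21 MPa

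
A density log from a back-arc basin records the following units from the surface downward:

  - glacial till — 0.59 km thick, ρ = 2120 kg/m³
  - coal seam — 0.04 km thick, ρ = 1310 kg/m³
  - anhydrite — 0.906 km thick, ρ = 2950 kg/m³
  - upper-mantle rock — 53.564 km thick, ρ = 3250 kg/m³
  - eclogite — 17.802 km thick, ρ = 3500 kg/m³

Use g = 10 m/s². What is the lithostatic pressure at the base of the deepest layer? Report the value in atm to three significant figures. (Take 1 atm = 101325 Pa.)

glacial till: 2120 kg/m³ × 10 m/s² × 590 m = 1.251×10^7 Pa = 123.4 atm
coal seam: 1310 kg/m³ × 10 m/s² × 40 m = 5.240×10^5 Pa = 5.171 atm
anhydrite: 2950 kg/m³ × 10 m/s² × 906 m = 2.673×10^7 Pa = 263.8 atm
upper-mantle rock: 3250 kg/m³ × 10 m/s² × 53564 m = 1.741×10^9 Pa = 17181 atm
eclogite: 3500 kg/m³ × 10 m/s² × 17802 m = 6.231×10^8 Pa = 6149 atm
Total = 123.4 + 5.171 + 263.8 + 17181 + 6149 = 23722 atm

23700 atm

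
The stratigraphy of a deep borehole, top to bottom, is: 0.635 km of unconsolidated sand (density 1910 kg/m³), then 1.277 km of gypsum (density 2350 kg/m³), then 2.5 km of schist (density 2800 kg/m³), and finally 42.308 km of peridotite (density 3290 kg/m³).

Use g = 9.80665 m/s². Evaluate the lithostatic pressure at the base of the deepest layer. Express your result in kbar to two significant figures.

15 kbar

unconsolidated sand: 1910 kg/m³ × 9.80665 m/s² × 635 m = 1.189×10^7 Pa = 0.1189 kbar
gypsum: 2350 kg/m³ × 9.80665 m/s² × 1277 m = 2.943×10^7 Pa = 0.2943 kbar
schist: 2800 kg/m³ × 9.80665 m/s² × 2500 m = 6.865×10^7 Pa = 0.6865 kbar
peridotite: 3290 kg/m³ × 9.80665 m/s² × 42308 m = 1.365×10^9 Pa = 13.65 kbar
Total = 0.1189 + 0.2943 + 0.6865 + 13.65 = 14.750 kbar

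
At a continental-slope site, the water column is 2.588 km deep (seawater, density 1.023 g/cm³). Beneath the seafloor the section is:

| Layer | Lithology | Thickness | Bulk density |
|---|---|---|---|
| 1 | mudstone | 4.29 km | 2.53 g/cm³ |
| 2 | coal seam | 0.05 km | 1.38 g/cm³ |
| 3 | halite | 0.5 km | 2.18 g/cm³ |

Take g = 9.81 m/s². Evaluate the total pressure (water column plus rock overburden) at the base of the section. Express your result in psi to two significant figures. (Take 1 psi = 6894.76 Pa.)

21000 psi

seawater: 1023 kg/m³ × 9.81 m/s² × 2588 m = 2.597×10^7 Pa = 3767 psi
mudstone: 2530 kg/m³ × 9.81 m/s² × 4290 m = 1.065×10^8 Pa = 15443 psi
coal seam: 1380 kg/m³ × 9.81 m/s² × 50 m = 6.769×10^5 Pa = 98.17 psi
halite: 2180 kg/m³ × 9.81 m/s² × 500 m = 1.069×10^7 Pa = 1551 psi
Total = 3767 + 15443 + 98.17 + 1551 = 20859 psi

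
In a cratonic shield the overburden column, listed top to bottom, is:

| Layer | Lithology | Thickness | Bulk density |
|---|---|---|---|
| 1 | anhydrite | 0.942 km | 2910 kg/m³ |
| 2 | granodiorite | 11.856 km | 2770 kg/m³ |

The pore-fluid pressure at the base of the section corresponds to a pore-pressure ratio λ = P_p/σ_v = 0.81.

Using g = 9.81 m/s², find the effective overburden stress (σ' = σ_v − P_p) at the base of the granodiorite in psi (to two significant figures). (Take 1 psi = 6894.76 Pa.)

Overburden (lithostatic) stress σ_v:
anhydrite: 2910 kg/m³ × 9.81 m/s² × 942 m = 2.689×10^7 Pa = 26.89 MPa
granodiorite: 2770 kg/m³ × 9.81 m/s² × 11856 m = 3.222×10^8 Pa = 322.2 MPa
Total = 26.89 + 322.2 = 349.06 MPa
Pore pressure P_p = λ·σ_v = 0.81 × 349.1 MPa = 282.7 MPa
Effective stress σ' = σ_v − P_p = 349.1 − 282.7 = 66.322 MPa = 9619.2 psi

9600 psi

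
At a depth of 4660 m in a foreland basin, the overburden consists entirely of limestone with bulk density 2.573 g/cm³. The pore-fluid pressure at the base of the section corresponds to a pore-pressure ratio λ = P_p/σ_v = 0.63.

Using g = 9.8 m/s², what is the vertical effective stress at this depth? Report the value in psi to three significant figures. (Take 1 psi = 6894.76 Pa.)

6310 psi

Overburden (lithostatic) stress σ_v:
limestone: 2573 kg/m³ × 9.8 m/s² × 4660 m = 1.175×10^8 Pa = 117.5 MPa
Pore pressure P_p = λ·σ_v = 0.63 × 117.5 MPa = 74.03 MPa
Effective stress σ' = σ_v − P_p = 117.5 − 74.03 = 43.476 MPa = 6305.7 psi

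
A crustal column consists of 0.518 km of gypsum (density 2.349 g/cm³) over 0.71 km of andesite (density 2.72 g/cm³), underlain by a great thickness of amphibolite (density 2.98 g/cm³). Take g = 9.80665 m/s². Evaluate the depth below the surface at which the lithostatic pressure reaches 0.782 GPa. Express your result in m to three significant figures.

Pressure at base of upper layers: 2349×9.80665×518 + 2720×9.80665×710 = 3.087×10^7 Pa = 0.03087 GPa
Remaining pressure to be supplied by amphibolite: 7.820×10^8 − 3.087×10^7 = 7.511×10^8 Pa
Additional depth in amphibolite = 7.511×10^8 Pa / (2980 kg/m³ × 9.80665 m/s²) = 25703 m
Total depth = 1228 m + 25703 m = 26931 m

26900 m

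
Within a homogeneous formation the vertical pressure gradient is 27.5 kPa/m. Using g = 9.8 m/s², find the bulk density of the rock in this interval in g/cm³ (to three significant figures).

ρ = (dP/dz)/g = 27.5 kPa/m / 9.8 m/s² = 27500 Pa/m / 9.8 m/s² = 2806.1 kg/m³
= 2.806 g/cm³

2.81 g/cm³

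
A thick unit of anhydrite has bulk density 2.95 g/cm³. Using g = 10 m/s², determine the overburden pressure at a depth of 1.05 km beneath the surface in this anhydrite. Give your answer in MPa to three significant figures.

anhydrite: 2950 kg/m³ × 10 m/s² × 1050 m = 3.098×10^7 Pa = 30.98 MPa

31.0 MPa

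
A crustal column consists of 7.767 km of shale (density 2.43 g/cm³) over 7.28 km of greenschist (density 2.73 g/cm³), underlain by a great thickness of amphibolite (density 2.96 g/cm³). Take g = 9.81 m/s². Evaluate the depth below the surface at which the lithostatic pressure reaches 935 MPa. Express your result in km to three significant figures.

34.2 km

Pressure at base of upper layers: 2430×9.81×7767 + 2730×9.81×7280 = 3.801×10^8 Pa = 380.1 MPa
Remaining pressure to be supplied by amphibolite: 9.350×10^8 − 3.801×10^8 = 5.549×10^8 Pa
Additional depth in amphibolite = 5.549×10^8 Pa / (2960 kg/m³ × 9.81 m/s²) = 19109 m
Total depth = 15047 m + 19109 m = 34156 m
= 34.156 km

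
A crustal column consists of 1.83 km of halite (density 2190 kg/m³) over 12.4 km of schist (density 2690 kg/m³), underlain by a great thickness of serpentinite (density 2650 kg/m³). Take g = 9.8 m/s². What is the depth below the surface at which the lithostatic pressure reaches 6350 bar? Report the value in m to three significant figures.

24600 m

Pressure at base of upper layers: 2190×9.8×1830 + 2690×9.8×12400 = 3.662×10^8 Pa = 3662 bar
Remaining pressure to be supplied by serpentinite: 6.350×10^8 − 3.662×10^8 = 2.688×10^8 Pa
Additional depth in serpentinite = 2.688×10^8 Pa / (2650 kg/m³ × 9.8 m/s²) = 10352 m
Total depth = 14230 m + 10352 m = 24582 m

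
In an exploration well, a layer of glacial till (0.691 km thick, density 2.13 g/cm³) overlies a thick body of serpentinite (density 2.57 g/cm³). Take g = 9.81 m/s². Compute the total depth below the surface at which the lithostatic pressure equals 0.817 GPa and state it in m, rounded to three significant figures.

Pressure at base of upper layers: 2130×9.81×691 = 1.444×10^7 Pa = 0.01444 GPa
Remaining pressure to be supplied by serpentinite: 8.170×10^8 − 1.444×10^7 = 8.026×10^8 Pa
Additional depth in serpentinite = 8.026×10^8 Pa / (2570 kg/m³ × 9.81 m/s²) = 31833 m
Total depth = 691 m + 31833 m = 32524 m

32500 m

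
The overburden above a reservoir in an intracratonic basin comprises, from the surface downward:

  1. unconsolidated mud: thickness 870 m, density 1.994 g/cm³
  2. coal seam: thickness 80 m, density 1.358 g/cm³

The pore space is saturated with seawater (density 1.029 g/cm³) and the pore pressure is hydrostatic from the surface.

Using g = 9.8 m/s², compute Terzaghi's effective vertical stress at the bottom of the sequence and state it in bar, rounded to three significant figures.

Overburden (lithostatic) stress σ_v:
unconsolidated mud: 1994 kg/m³ × 9.8 m/s² × 870 m = 1.700×10^7 Pa = 17.00 MPa
coal seam: 1358 kg/m³ × 9.8 m/s² × 80 m = 1.065×10^6 Pa = 1.065 MPa
Total = 17.00 + 1.065 = 18.066 MPa
Pore pressure P_p = 1029 kg/m³ × 9.8 m/s² × 950 m = 9.580×10^6 Pa = 9.580 MPa
Effective stress σ' = σ_v − P_p = 18.07 − 9.580 = 8.4855 MPa = 84.855 bar

84.9 bar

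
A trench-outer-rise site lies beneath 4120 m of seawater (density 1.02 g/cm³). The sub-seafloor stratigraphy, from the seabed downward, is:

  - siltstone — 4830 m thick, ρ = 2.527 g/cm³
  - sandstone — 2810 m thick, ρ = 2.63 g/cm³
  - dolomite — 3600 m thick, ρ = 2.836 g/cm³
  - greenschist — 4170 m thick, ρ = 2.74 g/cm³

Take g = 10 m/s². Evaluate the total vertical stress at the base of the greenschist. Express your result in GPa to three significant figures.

seawater: 1020 kg/m³ × 10 m/s² × 4120 m = 4.202×10^7 Pa = 0.04202 GPa
siltstone: 2527 kg/m³ × 10 m/s² × 4830 m = 1.221×10^8 Pa = 0.1221 GPa
sandstone: 2630 kg/m³ × 10 m/s² × 2810 m = 7.390×10^7 Pa = 0.07390 GPa
dolomite: 2836 kg/m³ × 10 m/s² × 3600 m = 1.021×10^8 Pa = 0.1021 GPa
greenschist: 2740 kg/m³ × 10 m/s² × 4170 m = 1.143×10^8 Pa = 0.1143 GPa
Total = 0.04202 + 0.1221 + 0.07390 + 0.1021 + 0.1143 = 0.45434 GPa

0.454 GPa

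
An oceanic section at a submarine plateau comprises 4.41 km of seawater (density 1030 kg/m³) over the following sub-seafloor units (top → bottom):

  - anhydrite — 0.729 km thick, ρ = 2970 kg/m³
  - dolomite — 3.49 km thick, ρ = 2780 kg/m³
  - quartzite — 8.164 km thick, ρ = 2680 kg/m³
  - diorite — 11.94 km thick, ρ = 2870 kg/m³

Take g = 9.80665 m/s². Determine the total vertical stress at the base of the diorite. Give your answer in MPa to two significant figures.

710 MPa

seawater: 1030 kg/m³ × 9.80665 m/s² × 4410 m = 4.454×10^7 Pa = 44.54 MPa
anhydrite: 2970 kg/m³ × 9.80665 m/s² × 729 m = 2.123×10^7 Pa = 21.23 MPa
dolomite: 2780 kg/m³ × 9.80665 m/s² × 3490 m = 9.515×10^7 Pa = 95.15 MPa
quartzite: 2680 kg/m³ × 9.80665 m/s² × 8164 m = 2.146×10^8 Pa = 214.6 MPa
diorite: 2870 kg/m³ × 9.80665 m/s² × 11940 m = 3.361×10^8 Pa = 336.1 MPa
Total = 44.54 + 21.23 + 95.15 + 214.6 + 336.1 = 711.54 MPa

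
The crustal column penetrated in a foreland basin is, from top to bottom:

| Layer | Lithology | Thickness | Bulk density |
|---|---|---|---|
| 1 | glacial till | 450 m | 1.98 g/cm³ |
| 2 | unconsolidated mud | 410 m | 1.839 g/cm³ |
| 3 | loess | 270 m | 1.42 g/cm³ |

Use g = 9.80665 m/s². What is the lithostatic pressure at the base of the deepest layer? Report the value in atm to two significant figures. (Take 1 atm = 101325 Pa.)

glacial till: 1980 kg/m³ × 9.80665 m/s² × 450 m = 8.738×10^6 Pa = 86.23 atm
unconsolidated mud: 1839 kg/m³ × 9.80665 m/s² × 410 m = 7.394×10^6 Pa = 72.97 atm
loess: 1420 kg/m³ × 9.80665 m/s² × 270 m = 3.760×10^6 Pa = 37.11 atm
Total = 86.23 + 72.97 + 37.11 = 196.32 atm

200 atm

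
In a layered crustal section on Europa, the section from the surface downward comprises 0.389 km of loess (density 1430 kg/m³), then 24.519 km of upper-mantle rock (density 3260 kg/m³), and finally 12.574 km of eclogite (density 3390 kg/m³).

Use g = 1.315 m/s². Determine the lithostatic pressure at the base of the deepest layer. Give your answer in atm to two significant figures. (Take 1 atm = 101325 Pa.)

loess: 1430 kg/m³ × 1.315 m/s² × 389 m = 7.315×10^5 Pa = 7.219 atm
upper-mantle rock: 3260 kg/m³ × 1.315 m/s² × 24519 m = 1.051×10^8 Pa = 1037 atm
eclogite: 3390 kg/m³ × 1.315 m/s² × 12574 m = 5.605×10^7 Pa = 553.2 atm
Total = 7.219 + 1037 + 553.2 = 1597.8 atm

1600 atm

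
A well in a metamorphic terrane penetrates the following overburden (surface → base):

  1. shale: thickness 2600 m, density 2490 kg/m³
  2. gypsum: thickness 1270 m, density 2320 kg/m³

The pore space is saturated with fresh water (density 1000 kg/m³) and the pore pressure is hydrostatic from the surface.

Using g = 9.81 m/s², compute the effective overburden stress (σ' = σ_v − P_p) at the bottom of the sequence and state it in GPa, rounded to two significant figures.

0.054 GPa

Overburden (lithostatic) stress σ_v:
shale: 2490 kg/m³ × 9.81 m/s² × 2600 m = 6.351×10^7 Pa = 63.51 MPa
gypsum: 2320 kg/m³ × 9.81 m/s² × 1270 m = 2.890×10^7 Pa = 28.90 MPa
Total = 63.51 + 28.90 = 92.414 MPa
Pore pressure P_p = 1000 kg/m³ × 9.81 m/s² × 3870 m = 3.796×10^7 Pa = 37.96 MPa
Effective stress σ' = σ_v − P_p = 92.41 − 37.96 = 54.449 MPa = 0.054449 GPa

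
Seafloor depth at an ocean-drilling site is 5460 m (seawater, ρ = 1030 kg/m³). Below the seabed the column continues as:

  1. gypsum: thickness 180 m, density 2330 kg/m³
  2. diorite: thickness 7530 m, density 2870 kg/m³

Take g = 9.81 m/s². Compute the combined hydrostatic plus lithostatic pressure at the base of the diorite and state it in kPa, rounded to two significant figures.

270000 kPa

seawater: 1030 kg/m³ × 9.81 m/s² × 5460 m = 5.517×10^7 Pa = 55169 kPa
gypsum: 2330 kg/m³ × 9.81 m/s² × 180 m = 4.114×10^6 Pa = 4114 kPa
diorite: 2870 kg/m³ × 9.81 m/s² × 7530 m = 2.120×10^8 Pa = 2.120×10^5 kPa
Total = 55169 + 4114 + 2.120×10^5 = 2.7129×10^5 kPa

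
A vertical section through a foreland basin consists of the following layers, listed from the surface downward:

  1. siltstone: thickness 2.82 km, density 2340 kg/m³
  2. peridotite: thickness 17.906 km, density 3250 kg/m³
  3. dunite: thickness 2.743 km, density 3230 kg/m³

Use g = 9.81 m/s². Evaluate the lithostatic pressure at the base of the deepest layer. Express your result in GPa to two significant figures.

siltstone: 2340 kg/m³ × 9.81 m/s² × 2820 m = 6.473×10^7 Pa = 0.06473 GPa
peridotite: 3250 kg/m³ × 9.81 m/s² × 17906 m = 5.709×10^8 Pa = 0.5709 GPa
dunite: 3230 kg/m³ × 9.81 m/s² × 2743 m = 8.692×10^7 Pa = 0.08692 GPa
Total = 0.06473 + 0.5709 + 0.08692 = 0.72254 GPa

0.72 GPa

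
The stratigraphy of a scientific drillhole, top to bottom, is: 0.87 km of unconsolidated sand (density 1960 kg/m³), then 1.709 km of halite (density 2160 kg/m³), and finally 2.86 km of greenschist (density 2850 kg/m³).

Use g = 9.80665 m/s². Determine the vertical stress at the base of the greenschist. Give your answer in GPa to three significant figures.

unconsolidated sand: 1960 kg/m³ × 9.80665 m/s² × 870 m = 1.672×10^7 Pa = 0.01672 GPa
halite: 2160 kg/m³ × 9.80665 m/s² × 1709 m = 3.620×10^7 Pa = 0.03620 GPa
greenschist: 2850 kg/m³ × 9.80665 m/s² × 2860 m = 7.993×10^7 Pa = 0.07993 GPa
Total = 0.01672 + 0.03620 + 0.07993 = 0.13286 GPa

0.133 GPa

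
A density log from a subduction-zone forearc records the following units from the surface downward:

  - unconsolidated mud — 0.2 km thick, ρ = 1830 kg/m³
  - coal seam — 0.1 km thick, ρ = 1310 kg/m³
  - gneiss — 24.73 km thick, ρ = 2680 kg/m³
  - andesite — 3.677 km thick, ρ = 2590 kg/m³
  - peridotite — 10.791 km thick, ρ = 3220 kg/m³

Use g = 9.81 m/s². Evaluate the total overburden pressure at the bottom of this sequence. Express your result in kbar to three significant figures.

10.9 kbar

unconsolidated mud: 1830 kg/m³ × 9.81 m/s² × 200 m = 3.590×10^6 Pa = 0.03590 kbar
coal seam: 1310 kg/m³ × 9.81 m/s² × 100 m = 1.285×10^6 Pa = 0.01285 kbar
gneiss: 2680 kg/m³ × 9.81 m/s² × 24730 m = 6.502×10^8 Pa = 6.502 kbar
andesite: 2590 kg/m³ × 9.81 m/s² × 3677 m = 9.342×10^7 Pa = 0.9342 kbar
peridotite: 3220 kg/m³ × 9.81 m/s² × 10791 m = 3.409×10^8 Pa = 3.409 kbar
Total = 0.03590 + 0.01285 + 6.502 + 0.9342 + 3.409 = 10.893 kbar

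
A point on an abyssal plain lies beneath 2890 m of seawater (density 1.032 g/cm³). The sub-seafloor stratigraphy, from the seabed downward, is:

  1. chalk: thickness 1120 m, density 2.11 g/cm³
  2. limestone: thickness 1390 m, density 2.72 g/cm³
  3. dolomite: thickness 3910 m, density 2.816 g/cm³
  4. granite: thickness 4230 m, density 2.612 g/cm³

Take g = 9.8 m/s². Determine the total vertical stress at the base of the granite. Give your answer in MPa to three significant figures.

306 MPa

seawater: 1032 kg/m³ × 9.8 m/s² × 2890 m = 2.923×10^7 Pa = 29.23 MPa
chalk: 2110 kg/m³ × 9.8 m/s² × 1120 m = 2.316×10^7 Pa = 23.16 MPa
limestone: 2720 kg/m³ × 9.8 m/s² × 1390 m = 3.705×10^7 Pa = 37.05 MPa
dolomite: 2816 kg/m³ × 9.8 m/s² × 3910 m = 1.079×10^8 Pa = 107.9 MPa
granite: 2612 kg/m³ × 9.8 m/s² × 4230 m = 1.083×10^8 Pa = 108.3 MPa
Total = 29.23 + 23.16 + 37.05 + 107.9 + 108.3 = 305.62 MPa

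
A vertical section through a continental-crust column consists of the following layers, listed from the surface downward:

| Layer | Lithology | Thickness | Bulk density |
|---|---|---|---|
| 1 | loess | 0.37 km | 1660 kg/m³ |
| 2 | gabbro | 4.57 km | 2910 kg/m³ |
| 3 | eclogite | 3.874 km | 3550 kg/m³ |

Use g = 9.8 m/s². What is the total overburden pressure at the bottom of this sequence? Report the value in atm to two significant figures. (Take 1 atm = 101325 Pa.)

2700 atm

loess: 1660 kg/m³ × 9.8 m/s² × 370 m = 6.019×10^6 Pa = 59.40 atm
gabbro: 2910 kg/m³ × 9.8 m/s² × 4570 m = 1.303×10^8 Pa = 1286 atm
eclogite: 3550 kg/m³ × 9.8 m/s² × 3874 m = 1.348×10^8 Pa = 1330 atm
Total = 59.40 + 1286 + 1330 = 2675.8 atm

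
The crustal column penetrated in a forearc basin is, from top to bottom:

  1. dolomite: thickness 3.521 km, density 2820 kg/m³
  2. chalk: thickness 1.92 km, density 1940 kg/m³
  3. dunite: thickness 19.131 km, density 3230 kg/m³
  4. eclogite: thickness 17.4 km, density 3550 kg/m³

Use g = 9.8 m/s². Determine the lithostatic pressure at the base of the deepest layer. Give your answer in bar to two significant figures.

13000 bar

dolomite: 2820 kg/m³ × 9.8 m/s² × 3521 m = 9.731×10^7 Pa = 973.1 bar
chalk: 1940 kg/m³ × 9.8 m/s² × 1920 m = 3.650×10^7 Pa = 365.0 bar
dunite: 3230 kg/m³ × 9.8 m/s² × 19131 m = 6.056×10^8 Pa = 6056 bar
eclogite: 3550 kg/m³ × 9.8 m/s² × 17400 m = 6.053×10^8 Pa = 6053 bar
Total = 973.1 + 365.0 + 6056 + 6053 = 13447 bar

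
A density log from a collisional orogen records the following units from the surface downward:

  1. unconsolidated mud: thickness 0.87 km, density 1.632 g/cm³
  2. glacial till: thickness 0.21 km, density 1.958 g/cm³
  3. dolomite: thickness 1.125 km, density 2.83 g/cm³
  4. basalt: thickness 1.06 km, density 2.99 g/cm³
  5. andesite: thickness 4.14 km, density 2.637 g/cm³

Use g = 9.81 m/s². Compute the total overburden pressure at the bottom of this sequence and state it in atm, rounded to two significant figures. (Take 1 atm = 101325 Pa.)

unconsolidated mud: 1632 kg/m³ × 9.81 m/s² × 870 m = 1.393×10^7 Pa = 137.5 atm
glacial till: 1958 kg/m³ × 9.81 m/s² × 210 m = 4.034×10^6 Pa = 39.81 atm
dolomite: 2830 kg/m³ × 9.81 m/s² × 1125 m = 3.123×10^7 Pa = 308.2 atm
basalt: 2990 kg/m³ × 9.81 m/s² × 1060 m = 3.109×10^7 Pa = 306.9 atm
andesite: 2637 kg/m³ × 9.81 m/s² × 4140 m = 1.071×10^8 Pa = 1057 atm
Total = 137.5 + 39.81 + 308.2 + 306.9 + 1057 = 1849.3 atm

1800 atm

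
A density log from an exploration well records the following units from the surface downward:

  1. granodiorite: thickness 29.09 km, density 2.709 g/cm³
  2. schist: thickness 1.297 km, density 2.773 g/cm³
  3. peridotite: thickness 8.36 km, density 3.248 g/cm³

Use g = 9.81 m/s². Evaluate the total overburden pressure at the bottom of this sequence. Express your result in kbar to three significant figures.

granodiorite: 2709 kg/m³ × 9.81 m/s² × 29090 m = 7.731×10^8 Pa = 7.731 kbar
schist: 2773 kg/m³ × 9.81 m/s² × 1297 m = 3.528×10^7 Pa = 0.3528 kbar
peridotite: 3248 kg/m³ × 9.81 m/s² × 8360 m = 2.664×10^8 Pa = 2.664 kbar
Total = 7.731 + 0.3528 + 2.664 = 10.747 kbar

10.7 kbar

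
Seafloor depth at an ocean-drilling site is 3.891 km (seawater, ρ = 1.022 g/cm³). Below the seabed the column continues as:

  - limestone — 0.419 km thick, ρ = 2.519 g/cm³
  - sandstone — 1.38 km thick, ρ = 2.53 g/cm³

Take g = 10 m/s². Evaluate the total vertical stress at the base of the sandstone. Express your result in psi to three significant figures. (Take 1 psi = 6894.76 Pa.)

12400 psi

seawater: 1022 kg/m³ × 10 m/s² × 3891 m = 3.977×10^7 Pa = 5768 psi
limestone: 2519 kg/m³ × 10 m/s² × 419 m = 1.055×10^7 Pa = 1531 psi
sandstone: 2530 kg/m³ × 10 m/s² × 1380 m = 3.491×10^7 Pa = 5064 psi
Total = 5768 + 1531 + 5064 = 12362 psi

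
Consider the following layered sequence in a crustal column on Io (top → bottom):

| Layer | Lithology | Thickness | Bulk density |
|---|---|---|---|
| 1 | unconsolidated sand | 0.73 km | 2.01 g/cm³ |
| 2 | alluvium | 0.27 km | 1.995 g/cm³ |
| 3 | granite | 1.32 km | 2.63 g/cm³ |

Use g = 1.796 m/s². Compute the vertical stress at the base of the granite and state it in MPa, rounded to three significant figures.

unconsolidated sand: 2010 kg/m³ × 1.796 m/s² × 730 m = 2.635×10^6 Pa = 2.635 MPa
alluvium: 1995 kg/m³ × 1.796 m/s² × 270 m = 9.674×10^5 Pa = 0.9674 MPa
granite: 2630 kg/m³ × 1.796 m/s² × 1320 m = 6.235×10^6 Pa = 6.235 MPa
Total = 2.635 + 0.9674 + 6.235 = 9.8377 MPa

9.84 MPa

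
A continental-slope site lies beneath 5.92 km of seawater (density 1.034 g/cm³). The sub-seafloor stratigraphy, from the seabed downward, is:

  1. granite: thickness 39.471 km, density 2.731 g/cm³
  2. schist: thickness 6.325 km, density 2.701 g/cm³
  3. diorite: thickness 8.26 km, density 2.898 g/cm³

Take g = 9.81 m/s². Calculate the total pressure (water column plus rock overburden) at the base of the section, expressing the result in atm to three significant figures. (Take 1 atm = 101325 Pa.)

seawater: 1034 kg/m³ × 9.81 m/s² × 5920 m = 6.005×10^7 Pa = 592.6 atm
granite: 2731 kg/m³ × 9.81 m/s² × 39471 m = 1.057×10^9 Pa = 10436 atm
schist: 2701 kg/m³ × 9.81 m/s² × 6325 m = 1.676×10^8 Pa = 1654 atm
diorite: 2898 kg/m³ × 9.81 m/s² × 8260 m = 2.348×10^8 Pa = 2318 atm
Total = 592.6 + 10436 + 1654 + 2318 = 15001 atm

15000 atm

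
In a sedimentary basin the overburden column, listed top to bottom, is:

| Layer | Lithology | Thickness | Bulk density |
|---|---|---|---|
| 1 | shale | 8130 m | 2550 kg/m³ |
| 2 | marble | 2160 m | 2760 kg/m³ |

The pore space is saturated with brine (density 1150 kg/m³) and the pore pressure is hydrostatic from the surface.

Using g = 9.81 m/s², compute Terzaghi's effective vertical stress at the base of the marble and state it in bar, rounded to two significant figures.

1500 bar

Overburden (lithostatic) stress σ_v:
shale: 2550 kg/m³ × 9.81 m/s² × 8130 m = 2.034×10^8 Pa = 203.4 MPa
marble: 2760 kg/m³ × 9.81 m/s² × 2160 m = 5.848×10^7 Pa = 58.48 MPa
Total = 203.4 + 58.48 = 261.86 MPa
Pore pressure P_p = 1150 kg/m³ × 9.81 m/s² × 10290 m = 1.161×10^8 Pa = 116.1 MPa
Effective stress σ' = σ_v − P_p = 261.9 − 116.1 = 145.77 MPa = 1457.7 bar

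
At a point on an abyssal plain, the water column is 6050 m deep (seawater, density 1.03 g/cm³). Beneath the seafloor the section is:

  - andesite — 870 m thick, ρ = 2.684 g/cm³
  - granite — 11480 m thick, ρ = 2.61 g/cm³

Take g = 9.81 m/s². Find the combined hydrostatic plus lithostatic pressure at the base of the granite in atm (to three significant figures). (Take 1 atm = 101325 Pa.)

seawater: 1030 kg/m³ × 9.81 m/s² × 6050 m = 6.113×10^7 Pa = 603.3 atm
andesite: 2684 kg/m³ × 9.81 m/s² × 870 m = 2.291×10^7 Pa = 226.1 atm
granite: 2610 kg/m³ × 9.81 m/s² × 11480 m = 2.939×10^8 Pa = 2901 atm
Total = 603.3 + 226.1 + 2901 = 3730.3 atm

3730 atm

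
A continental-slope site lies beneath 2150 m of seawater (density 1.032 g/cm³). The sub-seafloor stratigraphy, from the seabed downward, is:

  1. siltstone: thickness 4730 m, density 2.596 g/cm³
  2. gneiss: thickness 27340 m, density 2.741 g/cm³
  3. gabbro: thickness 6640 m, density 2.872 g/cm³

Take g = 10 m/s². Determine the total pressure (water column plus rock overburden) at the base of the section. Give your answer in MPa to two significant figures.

1100 MPa

seawater: 1032 kg/m³ × 10 m/s² × 2150 m = 2.219×10^7 Pa = 22.19 MPa
siltstone: 2596 kg/m³ × 10 m/s² × 4730 m = 1.228×10^8 Pa = 122.8 MPa
gneiss: 2741 kg/m³ × 10 m/s² × 27340 m = 7.494×10^8 Pa = 749.4 MPa
gabbro: 2872 kg/m³ × 10 m/s² × 6640 m = 1.907×10^8 Pa = 190.7 MPa
Total = 22.19 + 122.8 + 749.4 + 190.7 = 1085.1 MPa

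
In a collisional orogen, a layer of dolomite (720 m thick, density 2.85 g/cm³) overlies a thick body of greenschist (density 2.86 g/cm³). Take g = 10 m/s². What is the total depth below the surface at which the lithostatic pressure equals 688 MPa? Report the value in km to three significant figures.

24.1 km

Pressure at base of upper layers: 2850×10×720 = 2.052×10^7 Pa = 20.52 MPa
Remaining pressure to be supplied by greenschist: 6.880×10^8 − 2.052×10^7 = 6.675×10^8 Pa
Additional depth in greenschist = 6.675×10^8 Pa / (2860 kg/m³ × 10 m/s²) = 23338 m
Total depth = 720 m + 23338 m = 24058 m
= 24.058 km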